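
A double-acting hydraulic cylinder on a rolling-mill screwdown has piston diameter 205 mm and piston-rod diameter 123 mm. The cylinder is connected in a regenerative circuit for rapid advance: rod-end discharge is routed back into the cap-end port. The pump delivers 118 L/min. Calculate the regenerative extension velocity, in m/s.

v ≈ 0.166 m/s

In regeneration the rod-end outflow joins the pump flow into the cap end, so the net volume the pump must supply per unit advance equals the rod cross-section area.
Rod cross-section A_rod = π/4 × (123 mm)² = 11880 mm^2
v = Q_pump / A_rod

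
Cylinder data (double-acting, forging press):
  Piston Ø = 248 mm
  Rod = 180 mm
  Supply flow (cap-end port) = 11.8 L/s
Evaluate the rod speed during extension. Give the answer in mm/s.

v ≈ 244 mm/s

Cap-side area A_cap = π/4 × (248 mm)² = 48310 mm^2
v = Q / A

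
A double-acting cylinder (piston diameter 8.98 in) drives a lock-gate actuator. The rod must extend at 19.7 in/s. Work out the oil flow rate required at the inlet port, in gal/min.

Cap-side area A_cap = π/4 × (8.98 in)² = 63.33 in^2
Q = A × v

Q ≈ 324 gal/min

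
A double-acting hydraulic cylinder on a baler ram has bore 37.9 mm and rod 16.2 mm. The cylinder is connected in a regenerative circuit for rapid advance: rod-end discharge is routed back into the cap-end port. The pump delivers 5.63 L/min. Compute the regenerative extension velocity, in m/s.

In regeneration the rod-end outflow joins the pump flow into the cap end, so the net volume the pump must supply per unit advance equals the rod cross-section area.
Rod cross-section A_rod = π/4 × (16.2 mm)² = 206.1 mm^2
v = Q_pump / A_rod

v ≈ 0.455 m/s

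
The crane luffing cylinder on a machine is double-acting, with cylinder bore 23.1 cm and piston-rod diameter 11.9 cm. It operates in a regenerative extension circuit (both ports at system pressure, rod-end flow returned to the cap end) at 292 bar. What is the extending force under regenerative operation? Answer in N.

F ≈ 3.25e5 N

With equal pressure on both faces, forces on the annular region cancel; the net push is pressure × rod cross-section.
Rod cross-section A_rod = π/4 × (11.9 cm)² = 111.2 cm^2
F = P × A_rod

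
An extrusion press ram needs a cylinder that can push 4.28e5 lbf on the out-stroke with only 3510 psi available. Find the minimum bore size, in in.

Extension force acts on the full piston face: F = P × (π/4)D².
D = √(4F / (πP)) = √(4 × 4.28e5 lbf / (π × 3510 psi))

D ≈ 12.5 in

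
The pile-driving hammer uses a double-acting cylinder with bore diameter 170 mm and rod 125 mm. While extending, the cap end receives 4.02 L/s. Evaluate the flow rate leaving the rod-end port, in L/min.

Q_out ≈ 111 L/min

Cap-side area A_cap = π/4 × (170 mm)² = 22700 mm^2
Rod-side annular area A_ann = π/4 × (170² − 125²) = 10430 mm^2
Piston speed v = Q_in/A_cap; rod-end outflow Q_out = v × A_ann = Q_in × A_ann/A_cap.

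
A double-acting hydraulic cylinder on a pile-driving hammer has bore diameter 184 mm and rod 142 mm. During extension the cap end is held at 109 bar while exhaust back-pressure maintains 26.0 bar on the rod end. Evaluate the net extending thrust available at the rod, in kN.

F ≈ 262 kN

Cap-side area A_cap = π/4 × (184 mm)² = 26590 mm^2
Rod-side annular area A_ann = π/4 × (184² − 142²) = 10750 mm^2
Net thrust = P_cap·A_cap − P_rod·A_ann = 289.8 kN − 27.96 kN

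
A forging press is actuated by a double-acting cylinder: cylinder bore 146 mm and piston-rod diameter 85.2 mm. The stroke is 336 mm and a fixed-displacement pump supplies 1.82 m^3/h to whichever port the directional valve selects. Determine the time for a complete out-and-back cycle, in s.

t ≈ 18.5 s

Cap-side area A_cap = π/4 × (146 mm)² = 16740 mm^2
Rod-side annular area A_ann = π/4 × (146² − 85.2²) = 11040 mm^2
t_ext = A_cap·L/Q = 11.13 s
t_ret = A_ann·L/Q = 7.338 s
t_cycle = t_ext + t_ret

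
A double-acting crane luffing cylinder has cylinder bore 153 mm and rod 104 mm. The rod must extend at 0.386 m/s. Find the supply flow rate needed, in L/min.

Q ≈ 426 L/min

Cap-side area A_cap = π/4 × (153 mm)² = 18390 mm^2
Q = A × v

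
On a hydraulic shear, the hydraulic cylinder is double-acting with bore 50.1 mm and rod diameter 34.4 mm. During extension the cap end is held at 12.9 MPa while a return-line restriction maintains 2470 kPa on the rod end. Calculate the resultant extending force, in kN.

Cap-side area A_cap = π/4 × (50.1 mm)² = 1971 mm^2
Rod-side annular area A_ann = π/4 × (50.1² − 34.4²) = 1042 mm^2
Net thrust = P_cap·A_cap − P_rod·A_ann = 25.43 kN − 2.574 kN

F ≈ 22.9 kN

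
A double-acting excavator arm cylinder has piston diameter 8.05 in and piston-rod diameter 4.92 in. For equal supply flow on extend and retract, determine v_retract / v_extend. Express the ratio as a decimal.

v_ret/v_ext ≈ 1.60

Cap-side area A_cap = π/4 × (8.05 in)² = 50.90 in^2
Rod-side annular area A_ann = π/4 × (8.05² − 4.92²) = 31.88 in^2
For equal Q, v ∝ 1/A, so v_ret/v_ext = A_cap/A_ann.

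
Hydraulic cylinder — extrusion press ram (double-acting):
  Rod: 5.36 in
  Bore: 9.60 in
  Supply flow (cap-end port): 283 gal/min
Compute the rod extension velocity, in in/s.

Cap-side area A_cap = π/4 × (9.60 in)² = 72.38 in^2
v = Q / A

v ≈ 15.1 in/s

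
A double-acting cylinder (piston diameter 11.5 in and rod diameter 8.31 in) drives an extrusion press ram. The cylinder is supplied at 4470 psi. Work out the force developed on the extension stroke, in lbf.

F ≈ 4.64e5 lbf

Cap-side area A_cap = π/4 × (11.5 in)² = 103.9 in^2
F = P × A_cap = 4470 psi × A_cap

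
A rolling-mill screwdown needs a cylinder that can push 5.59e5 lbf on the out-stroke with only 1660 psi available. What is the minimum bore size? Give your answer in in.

D ≈ 20.7 in

Extension force acts on the full piston face: F = P × (π/4)D².
D = √(4F / (πP)) = √(4 × 5.59e5 lbf / (π × 1660 psi))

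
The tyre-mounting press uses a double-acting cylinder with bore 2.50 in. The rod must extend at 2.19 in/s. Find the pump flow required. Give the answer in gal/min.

Q ≈ 2.79 gal/min

Cap-side area A_cap = π/4 × (2.50 in)² = 4.909 in^2
Q = A × v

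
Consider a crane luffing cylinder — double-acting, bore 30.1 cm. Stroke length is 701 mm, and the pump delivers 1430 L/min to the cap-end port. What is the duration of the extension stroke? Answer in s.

Cap-side area A_cap = π/4 × (30.1 cm)² = 711.6 cm^2
Swept volume V = A × L; t = V / Q = A·L / Q

t ≈ 2.09 s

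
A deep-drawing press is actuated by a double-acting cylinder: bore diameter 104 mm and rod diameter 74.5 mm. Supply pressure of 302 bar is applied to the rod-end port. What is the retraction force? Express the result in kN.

F ≈ 125 kN

Rod-side annular area A_ann = π/4 × (104² − 74.5²) = 4136 mm^2
On retraction the pressure acts on the annular area (bore minus rod).
F = P × A_ann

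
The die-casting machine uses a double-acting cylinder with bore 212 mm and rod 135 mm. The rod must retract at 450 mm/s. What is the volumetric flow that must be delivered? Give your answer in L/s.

Rod-side annular area A_ann = π/4 × (212² − 135²) = 20990 mm^2
Q = A × v

Q ≈ 9.44 L/s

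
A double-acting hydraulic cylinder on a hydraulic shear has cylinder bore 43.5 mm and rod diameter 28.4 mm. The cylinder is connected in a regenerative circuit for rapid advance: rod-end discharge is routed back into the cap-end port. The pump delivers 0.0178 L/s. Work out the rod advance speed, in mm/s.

In regeneration the rod-end outflow joins the pump flow into the cap end, so the net volume the pump must supply per unit advance equals the rod cross-section area.
Rod cross-section A_rod = π/4 × (28.4 mm)² = 633.5 mm^2
v = Q_pump / A_rod

v ≈ 28.1 mm/s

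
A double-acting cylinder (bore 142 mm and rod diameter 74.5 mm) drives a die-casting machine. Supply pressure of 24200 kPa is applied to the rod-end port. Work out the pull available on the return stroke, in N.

Rod-side annular area A_ann = π/4 × (142² − 74.5²) = 11480 mm^2
On retraction the pressure acts on the annular area (bore minus rod).
F = P × A_ann

F ≈ 2.78e5 N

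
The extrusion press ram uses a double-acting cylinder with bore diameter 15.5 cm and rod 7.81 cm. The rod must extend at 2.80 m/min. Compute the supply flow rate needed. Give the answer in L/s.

Cap-side area A_cap = π/4 × (15.5 cm)² = 188.7 cm^2
Q = A × v

Q ≈ 0.881 L/s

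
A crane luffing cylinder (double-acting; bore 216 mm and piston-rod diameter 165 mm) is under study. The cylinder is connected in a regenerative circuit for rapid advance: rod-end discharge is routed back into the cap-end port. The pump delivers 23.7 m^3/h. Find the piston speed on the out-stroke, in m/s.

v ≈ 0.308 m/s

In regeneration the rod-end outflow joins the pump flow into the cap end, so the net volume the pump must supply per unit advance equals the rod cross-section area.
Rod cross-section A_rod = π/4 × (165 mm)² = 21380 mm^2
v = Q_pump / A_rod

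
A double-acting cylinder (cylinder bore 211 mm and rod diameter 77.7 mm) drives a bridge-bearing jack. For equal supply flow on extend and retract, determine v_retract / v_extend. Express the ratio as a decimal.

Cap-side area A_cap = π/4 × (211 mm)² = 34970 mm^2
Rod-side annular area A_ann = π/4 × (211² − 77.7²) = 30230 mm^2
For equal Q, v ∝ 1/A, so v_ret/v_ext = A_cap/A_ann.

v_ret/v_ext ≈ 1.16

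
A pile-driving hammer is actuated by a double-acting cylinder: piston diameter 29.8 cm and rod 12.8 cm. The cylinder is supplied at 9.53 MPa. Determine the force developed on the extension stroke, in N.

Cap-side area A_cap = π/4 × (29.8 cm)² = 697.5 cm^2
F = P × A_cap = 9.53 MPa × A_cap

F ≈ 6.65e5 N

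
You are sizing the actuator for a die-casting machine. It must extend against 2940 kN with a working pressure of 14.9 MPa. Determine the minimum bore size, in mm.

Extension force acts on the full piston face: F = P × (π/4)D².
D = √(4F / (πP)) = √(4 × 2940 kN / (π × 14.9 MPa))

D ≈ 501 mm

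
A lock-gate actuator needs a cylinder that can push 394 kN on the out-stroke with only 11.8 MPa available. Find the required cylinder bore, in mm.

D ≈ 206 mm

Extension force acts on the full piston face: F = P × (π/4)D².
D = √(4F / (πP)) = √(4 × 394 kN / (π × 11.8 MPa))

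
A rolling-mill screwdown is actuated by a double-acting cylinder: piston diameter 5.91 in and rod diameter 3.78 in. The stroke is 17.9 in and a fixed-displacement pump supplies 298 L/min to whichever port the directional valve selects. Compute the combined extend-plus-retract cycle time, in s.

t ≈ 2.58 s

Cap-side area A_cap = π/4 × (5.91 in)² = 27.43 in^2
Rod-side annular area A_ann = π/4 × (5.91² − 3.78²) = 16.21 in^2
t_ext = A_cap·L/Q = 1.620 s
t_ret = A_ann·L/Q = 0.9574 s
t_cycle = t_ext + t_ret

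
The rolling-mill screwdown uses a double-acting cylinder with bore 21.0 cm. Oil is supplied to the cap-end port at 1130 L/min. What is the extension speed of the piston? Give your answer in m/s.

Cap-side area A_cap = π/4 × (21.0 cm)² = 346.4 cm^2
v = Q / A

v ≈ 0.544 m/s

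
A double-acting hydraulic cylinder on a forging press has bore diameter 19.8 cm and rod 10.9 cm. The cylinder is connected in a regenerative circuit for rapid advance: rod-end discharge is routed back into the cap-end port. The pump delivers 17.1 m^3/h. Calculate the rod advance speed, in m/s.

v ≈ 0.509 m/s

In regeneration the rod-end outflow joins the pump flow into the cap end, so the net volume the pump must supply per unit advance equals the rod cross-section area.
Rod cross-section A_rod = π/4 × (10.9 cm)² = 93.31 cm^2
v = Q_pump / A_rod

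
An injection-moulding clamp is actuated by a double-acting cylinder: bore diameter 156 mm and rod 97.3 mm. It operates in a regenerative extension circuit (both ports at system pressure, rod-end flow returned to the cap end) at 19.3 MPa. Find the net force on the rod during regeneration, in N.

F ≈ 1.44e5 N

With equal pressure on both faces, forces on the annular region cancel; the net push is pressure × rod cross-section.
Rod cross-section A_rod = π/4 × (97.3 mm)² = 7436 mm^2
F = P × A_rod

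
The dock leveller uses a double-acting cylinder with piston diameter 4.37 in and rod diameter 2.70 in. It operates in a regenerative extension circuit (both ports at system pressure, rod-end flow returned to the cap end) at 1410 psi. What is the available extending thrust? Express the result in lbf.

With equal pressure on both faces, forces on the annular region cancel; the net push is pressure × rod cross-section.
Rod cross-section A_rod = π/4 × (2.70 in)² = 5.726 in^2
F = P × A_rod

F ≈ 8070 lbf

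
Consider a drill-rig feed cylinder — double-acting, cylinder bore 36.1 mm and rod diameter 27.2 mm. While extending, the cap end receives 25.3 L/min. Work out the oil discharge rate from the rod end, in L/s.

Q_out ≈ 0.182 L/s

Cap-side area A_cap = π/4 × (36.1 mm)² = 1024 mm^2
Rod-side annular area A_ann = π/4 × (36.1² − 27.2²) = 442.5 mm^2
Piston speed v = Q_in/A_cap; rod-end outflow Q_out = v × A_ann = Q_in × A_ann/A_cap.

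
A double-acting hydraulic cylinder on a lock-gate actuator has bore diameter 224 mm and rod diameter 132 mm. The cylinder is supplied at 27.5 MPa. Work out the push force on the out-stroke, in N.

Cap-side area A_cap = π/4 × (224 mm)² = 39410 mm^2
F = P × A_cap = 27.5 MPa × A_cap

F ≈ 1.08e6 N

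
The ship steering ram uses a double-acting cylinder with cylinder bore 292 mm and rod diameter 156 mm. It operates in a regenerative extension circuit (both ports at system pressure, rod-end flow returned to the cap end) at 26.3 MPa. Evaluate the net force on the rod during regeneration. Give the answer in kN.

With equal pressure on both faces, forces on the annular region cancel; the net push is pressure × rod cross-section.
Rod cross-section A_rod = π/4 × (156 mm)² = 19110 mm^2
F = P × A_rod

F ≈ 503 kN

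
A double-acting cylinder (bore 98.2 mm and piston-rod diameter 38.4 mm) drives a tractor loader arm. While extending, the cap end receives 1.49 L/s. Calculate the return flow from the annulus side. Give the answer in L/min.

Cap-side area A_cap = π/4 × (98.2 mm)² = 7574 mm^2
Rod-side annular area A_ann = π/4 × (98.2² − 38.4²) = 6416 mm^2
Piston speed v = Q_in/A_cap; rod-end outflow Q_out = v × A_ann = Q_in × A_ann/A_cap.

Q_out ≈ 75.7 L/min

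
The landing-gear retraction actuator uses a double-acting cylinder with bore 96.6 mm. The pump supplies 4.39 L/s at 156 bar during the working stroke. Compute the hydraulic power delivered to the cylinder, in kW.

Hydraulic power = P × Q

W ≈ 68.5 kW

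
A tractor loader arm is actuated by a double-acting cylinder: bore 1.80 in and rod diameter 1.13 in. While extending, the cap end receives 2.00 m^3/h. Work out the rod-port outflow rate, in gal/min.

Cap-side area A_cap = π/4 × (1.80 in)² = 2.545 in^2
Rod-side annular area A_ann = π/4 × (1.80² − 1.13²) = 1.542 in^2
Piston speed v = Q_in/A_cap; rod-end outflow Q_out = v × A_ann = Q_in × A_ann/A_cap.

Q_out ≈ 5.34 gal/min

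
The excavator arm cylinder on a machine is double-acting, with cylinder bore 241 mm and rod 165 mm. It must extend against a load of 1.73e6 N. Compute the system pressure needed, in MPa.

Cap-side area A_cap = π/4 × (241 mm)² = 45620 mm^2
P = F / A = 1.73e6 N / A

P ≈ 37.9 MPa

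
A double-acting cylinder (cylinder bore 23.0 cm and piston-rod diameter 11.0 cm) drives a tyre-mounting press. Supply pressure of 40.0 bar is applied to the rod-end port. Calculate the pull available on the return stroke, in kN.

F ≈ 128 kN

Rod-side annular area A_ann = π/4 × (23.0² − 11.0²) = 320.4 cm^2
On retraction the pressure acts on the annular area (bore minus rod).
F = P × A_ann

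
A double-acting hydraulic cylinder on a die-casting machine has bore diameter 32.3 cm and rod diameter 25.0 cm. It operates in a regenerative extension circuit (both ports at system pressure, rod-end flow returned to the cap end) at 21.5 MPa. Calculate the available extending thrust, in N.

F ≈ 1.06e6 N

With equal pressure on both faces, forces on the annular region cancel; the net push is pressure × rod cross-section.
Rod cross-section A_rod = π/4 × (25.0 cm)² = 490.9 cm^2
F = P × A_rod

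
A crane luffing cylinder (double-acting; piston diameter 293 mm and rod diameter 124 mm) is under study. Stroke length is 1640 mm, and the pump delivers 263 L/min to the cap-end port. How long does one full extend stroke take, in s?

t ≈ 25.2 s

Cap-side area A_cap = π/4 × (293 mm)² = 67430 mm^2
Swept volume V = A × L; t = V / Q = A·L / Q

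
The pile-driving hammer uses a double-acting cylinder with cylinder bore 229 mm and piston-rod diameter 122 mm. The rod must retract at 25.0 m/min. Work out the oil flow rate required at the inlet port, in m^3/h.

Q ≈ 44.2 m^3/h

Rod-side annular area A_ann = π/4 × (229² − 122²) = 29500 mm^2
Q = A × v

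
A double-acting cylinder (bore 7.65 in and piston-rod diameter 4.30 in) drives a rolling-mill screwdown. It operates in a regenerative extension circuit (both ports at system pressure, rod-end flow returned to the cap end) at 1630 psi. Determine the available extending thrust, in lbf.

F ≈ 23700 lbf

With equal pressure on both faces, forces on the annular region cancel; the net push is pressure × rod cross-section.
Rod cross-section A_rod = π/4 × (4.30 in)² = 14.52 in^2
F = P × A_rod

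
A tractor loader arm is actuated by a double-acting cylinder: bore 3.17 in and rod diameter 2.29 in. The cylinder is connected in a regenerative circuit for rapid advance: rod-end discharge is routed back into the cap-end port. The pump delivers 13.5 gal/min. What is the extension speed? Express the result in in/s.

v ≈ 12.6 in/s

In regeneration the rod-end outflow joins the pump flow into the cap end, so the net volume the pump must supply per unit advance equals the rod cross-section area.
Rod cross-section A_rod = π/4 × (2.29 in)² = 4.119 in^2
v = Q_pump / A_rod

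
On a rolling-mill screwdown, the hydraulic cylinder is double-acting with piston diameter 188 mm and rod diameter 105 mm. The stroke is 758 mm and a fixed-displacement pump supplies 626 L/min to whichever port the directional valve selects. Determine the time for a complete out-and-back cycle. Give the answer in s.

t ≈ 3.40 s

Cap-side area A_cap = π/4 × (188 mm)² = 27760 mm^2
Rod-side annular area A_ann = π/4 × (188² − 105²) = 19100 mm^2
t_ext = A_cap·L/Q = 2.017 s
t_ret = A_ann·L/Q = 1.388 s
t_cycle = t_ext + t_ret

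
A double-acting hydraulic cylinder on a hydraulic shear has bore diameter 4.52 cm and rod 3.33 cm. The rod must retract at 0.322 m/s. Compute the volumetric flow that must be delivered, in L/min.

Q ≈ 14.2 L/min

Rod-side annular area A_ann = π/4 × (4.52² − 3.33²) = 7.337 cm^2
Q = A × v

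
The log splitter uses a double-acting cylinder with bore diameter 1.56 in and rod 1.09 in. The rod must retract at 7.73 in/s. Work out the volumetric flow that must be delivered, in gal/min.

Rod-side annular area A_ann = π/4 × (1.56² − 1.09²) = 0.9782 in^2
Q = A × v

Q ≈ 1.96 gal/min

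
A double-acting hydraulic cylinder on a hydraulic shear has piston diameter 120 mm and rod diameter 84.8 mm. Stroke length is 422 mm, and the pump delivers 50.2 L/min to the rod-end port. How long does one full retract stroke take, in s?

Rod-side annular area A_ann = π/4 × (120² − 84.8²) = 5662 mm^2
Swept volume V = A × L; t = V / Q = A·L / Q

t ≈ 2.86 s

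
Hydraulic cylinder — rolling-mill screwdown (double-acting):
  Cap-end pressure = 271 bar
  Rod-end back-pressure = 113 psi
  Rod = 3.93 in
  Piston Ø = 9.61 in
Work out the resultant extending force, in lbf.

F ≈ 2.78e5 lbf

Cap-side area A_cap = π/4 × (9.61 in)² = 72.53 in^2
Rod-side annular area A_ann = π/4 × (9.61² − 3.93²) = 60.40 in^2
Net thrust = P_cap·A_cap − P_rod·A_ann = 2.851e5 lbf − 6826 lbf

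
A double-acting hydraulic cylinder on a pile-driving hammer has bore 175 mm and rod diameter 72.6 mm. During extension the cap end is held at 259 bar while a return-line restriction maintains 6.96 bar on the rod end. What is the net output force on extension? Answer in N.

Cap-side area A_cap = π/4 × (175 mm)² = 24050 mm^2
Rod-side annular area A_ann = π/4 × (175² − 72.6²) = 19910 mm^2
Net thrust = P_cap·A_cap − P_rod·A_ann = 6.230e5 N − 13860 N

F ≈ 6.09e5 N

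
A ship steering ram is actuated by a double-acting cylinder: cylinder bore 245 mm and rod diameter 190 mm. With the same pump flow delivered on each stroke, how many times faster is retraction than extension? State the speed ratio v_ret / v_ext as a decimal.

v_ret/v_ext ≈ 2.51

Cap-side area A_cap = π/4 × (245 mm)² = 47140 mm^2
Rod-side annular area A_ann = π/4 × (245² − 190²) = 18790 mm^2
For equal Q, v ∝ 1/A, so v_ret/v_ext = A_cap/A_ann.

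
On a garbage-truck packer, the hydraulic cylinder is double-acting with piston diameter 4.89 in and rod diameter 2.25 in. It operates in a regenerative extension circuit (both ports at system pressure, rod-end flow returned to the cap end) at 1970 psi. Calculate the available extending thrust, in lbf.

With equal pressure on both faces, forces on the annular region cancel; the net push is pressure × rod cross-section.
Rod cross-section A_rod = π/4 × (2.25 in)² = 3.976 in^2
F = P × A_rod

F ≈ 7830 lbf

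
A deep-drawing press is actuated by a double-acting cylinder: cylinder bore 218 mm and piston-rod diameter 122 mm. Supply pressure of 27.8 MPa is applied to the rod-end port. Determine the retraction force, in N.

Rod-side annular area A_ann = π/4 × (218² − 122²) = 25640 mm^2
On retraction the pressure acts on the annular area (bore minus rod).
F = P × A_ann

F ≈ 7.13e5 N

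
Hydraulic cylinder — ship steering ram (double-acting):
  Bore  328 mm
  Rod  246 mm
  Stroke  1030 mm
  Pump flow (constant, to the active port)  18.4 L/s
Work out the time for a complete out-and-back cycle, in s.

t ≈ 6.80 s

Cap-side area A_cap = π/4 × (328 mm)² = 84500 mm^2
Rod-side annular area A_ann = π/4 × (328² − 246²) = 36970 mm^2
t_ext = A_cap·L/Q = 4.730 s
t_ret = A_ann·L/Q = 2.069 s
t_cycle = t_ext + t_ret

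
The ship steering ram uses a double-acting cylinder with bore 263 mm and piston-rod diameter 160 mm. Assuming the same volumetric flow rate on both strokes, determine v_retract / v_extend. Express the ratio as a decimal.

v_ret/v_ext ≈ 1.59

Cap-side area A_cap = π/4 × (263 mm)² = 54330 mm^2
Rod-side annular area A_ann = π/4 × (263² − 160²) = 34220 mm^2
For equal Q, v ∝ 1/A, so v_ret/v_ext = A_cap/A_ann.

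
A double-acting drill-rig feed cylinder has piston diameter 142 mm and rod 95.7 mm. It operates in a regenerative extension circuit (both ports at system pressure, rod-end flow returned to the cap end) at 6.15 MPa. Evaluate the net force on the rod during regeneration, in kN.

With equal pressure on both faces, forces on the annular region cancel; the net push is pressure × rod cross-section.
Rod cross-section A_rod = π/4 × (95.7 mm)² = 7193 mm^2
F = P × A_rod

F ≈ 44.2 kN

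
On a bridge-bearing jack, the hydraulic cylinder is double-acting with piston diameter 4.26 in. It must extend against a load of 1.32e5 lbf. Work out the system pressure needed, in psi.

Cap-side area A_cap = π/4 × (4.26 in)² = 14.25 in^2
P = F / A = 1.32e5 lbf / A

P ≈ 9260 psi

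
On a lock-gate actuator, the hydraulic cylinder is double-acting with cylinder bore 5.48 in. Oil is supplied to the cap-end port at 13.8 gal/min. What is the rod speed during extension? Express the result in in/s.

Cap-side area A_cap = π/4 × (5.48 in)² = 23.59 in^2
v = Q / A

v ≈ 2.25 in/s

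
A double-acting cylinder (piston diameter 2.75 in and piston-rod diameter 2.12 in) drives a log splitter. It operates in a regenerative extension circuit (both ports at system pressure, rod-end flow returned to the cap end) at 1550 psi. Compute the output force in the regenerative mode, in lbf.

With equal pressure on both faces, forces on the annular region cancel; the net push is pressure × rod cross-section.
Rod cross-section A_rod = π/4 × (2.12 in)² = 3.530 in^2
F = P × A_rod

F ≈ 5470 lbf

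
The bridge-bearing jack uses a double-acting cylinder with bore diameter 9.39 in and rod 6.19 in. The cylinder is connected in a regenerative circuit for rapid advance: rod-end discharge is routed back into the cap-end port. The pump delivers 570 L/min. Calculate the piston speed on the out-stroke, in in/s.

v ≈ 19.3 in/s

In regeneration the rod-end outflow joins the pump flow into the cap end, so the net volume the pump must supply per unit advance equals the rod cross-section area.
Rod cross-section A_rod = π/4 × (6.19 in)² = 30.09 in^2
v = Q_pump / A_rod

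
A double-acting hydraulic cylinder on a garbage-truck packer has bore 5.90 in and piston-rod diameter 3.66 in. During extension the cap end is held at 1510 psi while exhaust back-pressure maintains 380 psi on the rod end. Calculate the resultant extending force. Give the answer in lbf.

Cap-side area A_cap = π/4 × (5.90 in)² = 27.34 in^2
Rod-side annular area A_ann = π/4 × (5.90² − 3.66²) = 16.82 in^2
Net thrust = P_cap·A_cap − P_rod·A_ann = 41280 lbf − 6391 lbf

F ≈ 34900 lbf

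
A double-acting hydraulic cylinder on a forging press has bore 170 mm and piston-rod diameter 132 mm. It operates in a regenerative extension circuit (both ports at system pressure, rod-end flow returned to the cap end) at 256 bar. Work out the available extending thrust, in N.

F ≈ 3.50e5 N

With equal pressure on both faces, forces on the annular region cancel; the net push is pressure × rod cross-section.
Rod cross-section A_rod = π/4 × (132 mm)² = 13680 mm^2
F = P × A_rod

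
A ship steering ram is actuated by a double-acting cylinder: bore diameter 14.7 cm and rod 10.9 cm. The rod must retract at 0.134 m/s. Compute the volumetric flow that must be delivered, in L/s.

Rod-side annular area A_ann = π/4 × (14.7² − 10.9²) = 76.40 cm^2
Q = A × v

Q ≈ 1.02 L/s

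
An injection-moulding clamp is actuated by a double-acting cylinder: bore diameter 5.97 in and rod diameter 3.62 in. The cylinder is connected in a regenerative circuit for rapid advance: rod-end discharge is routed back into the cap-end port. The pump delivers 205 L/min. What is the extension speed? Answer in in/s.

v ≈ 20.3 in/s

In regeneration the rod-end outflow joins the pump flow into the cap end, so the net volume the pump must supply per unit advance equals the rod cross-section area.
Rod cross-section A_rod = π/4 × (3.62 in)² = 10.29 in^2
v = Q_pump / A_rod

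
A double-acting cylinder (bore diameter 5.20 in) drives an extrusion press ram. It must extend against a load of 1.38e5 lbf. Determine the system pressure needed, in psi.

Cap-side area A_cap = π/4 × (5.20 in)² = 21.24 in^2
P = F / A = 1.38e5 lbf / A

P ≈ 6500 psi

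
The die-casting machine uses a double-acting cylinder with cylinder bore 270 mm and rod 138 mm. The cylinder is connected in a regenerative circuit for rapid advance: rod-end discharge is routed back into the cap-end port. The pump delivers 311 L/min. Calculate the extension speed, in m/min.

In regeneration the rod-end outflow joins the pump flow into the cap end, so the net volume the pump must supply per unit advance equals the rod cross-section area.
Rod cross-section A_rod = π/4 × (138 mm)² = 14960 mm^2
v = Q_pump / A_rod

v ≈ 20.8 m/min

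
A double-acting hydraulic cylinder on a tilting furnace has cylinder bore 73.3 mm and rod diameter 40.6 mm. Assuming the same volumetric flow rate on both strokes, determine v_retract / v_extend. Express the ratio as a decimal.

v_ret/v_ext ≈ 1.44

Cap-side area A_cap = π/4 × (73.3 mm)² = 4220 mm^2
Rod-side annular area A_ann = π/4 × (73.3² − 40.6²) = 2925 mm^2
For equal Q, v ∝ 1/A, so v_ret/v_ext = A_cap/A_ann.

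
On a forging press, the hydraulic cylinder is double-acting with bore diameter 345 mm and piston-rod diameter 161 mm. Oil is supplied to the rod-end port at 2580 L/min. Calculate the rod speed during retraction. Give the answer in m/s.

Rod-side annular area A_ann = π/4 × (345² − 161²) = 73120 mm^2
Flow into the rod-end port fills the annular volume.
v = Q / A

v ≈ 0.588 m/s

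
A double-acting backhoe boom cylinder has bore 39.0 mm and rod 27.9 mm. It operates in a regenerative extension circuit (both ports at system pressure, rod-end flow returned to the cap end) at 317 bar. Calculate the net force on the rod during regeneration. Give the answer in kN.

F ≈ 19.4 kN

With equal pressure on both faces, forces on the annular region cancel; the net push is pressure × rod cross-section.
Rod cross-section A_rod = π/4 × (27.9 mm)² = 611.4 mm^2
F = P × A_rod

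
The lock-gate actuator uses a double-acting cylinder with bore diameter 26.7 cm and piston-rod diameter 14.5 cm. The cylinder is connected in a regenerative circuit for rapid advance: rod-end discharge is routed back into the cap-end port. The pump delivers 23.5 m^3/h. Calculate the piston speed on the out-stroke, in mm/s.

In regeneration the rod-end outflow joins the pump flow into the cap end, so the net volume the pump must supply per unit advance equals the rod cross-section area.
Rod cross-section A_rod = π/4 × (14.5 cm)² = 165.1 cm^2
v = Q_pump / A_rod

v ≈ 395 mm/s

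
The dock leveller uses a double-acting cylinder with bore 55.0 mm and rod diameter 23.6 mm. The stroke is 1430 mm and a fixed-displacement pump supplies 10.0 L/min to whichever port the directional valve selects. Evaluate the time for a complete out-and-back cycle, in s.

t ≈ 37.0 s

Cap-side area A_cap = π/4 × (55.0 mm)² = 2376 mm^2
Rod-side annular area A_ann = π/4 × (55.0² − 23.6²) = 1938 mm^2
t_ext = A_cap·L/Q = 20.38 s
t_ret = A_ann·L/Q = 16.63 s
t_cycle = t_ext + t_ret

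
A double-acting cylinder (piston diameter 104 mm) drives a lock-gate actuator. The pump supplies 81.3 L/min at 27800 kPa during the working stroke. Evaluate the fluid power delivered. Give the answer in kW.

W ≈ 37.7 kW

Hydraulic power = P × Q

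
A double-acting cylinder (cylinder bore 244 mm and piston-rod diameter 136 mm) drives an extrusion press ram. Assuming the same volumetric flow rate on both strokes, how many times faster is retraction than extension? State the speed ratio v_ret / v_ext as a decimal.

v_ret/v_ext ≈ 1.45

Cap-side area A_cap = π/4 × (244 mm)² = 46760 mm^2
Rod-side annular area A_ann = π/4 × (244² − 136²) = 32230 mm^2
For equal Q, v ∝ 1/A, so v_ret/v_ext = A_cap/A_ann.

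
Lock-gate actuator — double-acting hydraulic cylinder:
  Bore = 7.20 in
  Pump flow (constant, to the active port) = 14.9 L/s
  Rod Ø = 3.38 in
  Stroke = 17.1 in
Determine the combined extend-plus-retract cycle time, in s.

Cap-side area A_cap = π/4 × (7.20 in)² = 40.72 in^2
Rod-side annular area A_ann = π/4 × (7.20² − 3.38²) = 31.74 in^2
t_ext = A_cap·L/Q = 0.7657 s
t_ret = A_ann·L/Q = 0.5970 s
t_cycle = t_ext + t_ret

t ≈ 1.36 s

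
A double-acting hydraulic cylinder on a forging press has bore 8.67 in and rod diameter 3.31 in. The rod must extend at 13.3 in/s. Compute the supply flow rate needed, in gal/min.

Cap-side area A_cap = π/4 × (8.67 in)² = 59.04 in^2
Q = A × v

Q ≈ 204 gal/min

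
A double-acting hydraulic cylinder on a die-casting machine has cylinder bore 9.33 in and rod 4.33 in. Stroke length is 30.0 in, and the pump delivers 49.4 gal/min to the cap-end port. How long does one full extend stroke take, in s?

Cap-side area A_cap = π/4 × (9.33 in)² = 68.37 in^2
Swept volume V = A × L; t = V / Q = A·L / Q

t ≈ 10.8 s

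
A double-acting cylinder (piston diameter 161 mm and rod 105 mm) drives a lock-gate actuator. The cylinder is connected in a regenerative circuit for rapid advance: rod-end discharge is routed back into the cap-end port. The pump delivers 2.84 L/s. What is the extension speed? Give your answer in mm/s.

v ≈ 328 mm/s

In regeneration the rod-end outflow joins the pump flow into the cap end, so the net volume the pump must supply per unit advance equals the rod cross-section area.
Rod cross-section A_rod = π/4 × (105 mm)² = 8659 mm^2
v = Q_pump / A_rod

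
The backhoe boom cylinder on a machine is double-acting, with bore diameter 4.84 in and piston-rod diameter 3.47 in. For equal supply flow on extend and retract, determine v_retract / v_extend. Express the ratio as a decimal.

Cap-side area A_cap = π/4 × (4.84 in)² = 18.40 in^2
Rod-side annular area A_ann = π/4 × (4.84² − 3.47²) = 8.942 in^2
For equal Q, v ∝ 1/A, so v_ret/v_ext = A_cap/A_ann.

v_ret/v_ext ≈ 2.06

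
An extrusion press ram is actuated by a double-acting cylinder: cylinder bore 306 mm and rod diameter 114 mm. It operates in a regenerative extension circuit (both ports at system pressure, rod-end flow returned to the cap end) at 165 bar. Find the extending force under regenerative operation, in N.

F ≈ 1.68e5 N

With equal pressure on both faces, forces on the annular region cancel; the net push is pressure × rod cross-section.
Rod cross-section A_rod = π/4 × (114 mm)² = 10210 mm^2
F = P × A_rod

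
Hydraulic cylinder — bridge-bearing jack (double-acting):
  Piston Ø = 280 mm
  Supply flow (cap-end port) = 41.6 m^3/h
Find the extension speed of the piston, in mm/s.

v ≈ 188 mm/s

Cap-side area A_cap = π/4 × (280 mm)² = 61580 mm^2
v = Q / A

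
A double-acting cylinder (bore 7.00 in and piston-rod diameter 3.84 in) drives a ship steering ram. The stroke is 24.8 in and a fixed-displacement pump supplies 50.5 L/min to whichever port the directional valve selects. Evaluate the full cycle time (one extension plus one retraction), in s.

t ≈ 31.6 s

Cap-side area A_cap = π/4 × (7.00 in)² = 38.48 in^2
Rod-side annular area A_ann = π/4 × (7.00² − 3.84²) = 26.90 in^2
t_ext = A_cap·L/Q = 18.58 s
t_ret = A_ann·L/Q = 12.99 s
t_cycle = t_ext + t_ret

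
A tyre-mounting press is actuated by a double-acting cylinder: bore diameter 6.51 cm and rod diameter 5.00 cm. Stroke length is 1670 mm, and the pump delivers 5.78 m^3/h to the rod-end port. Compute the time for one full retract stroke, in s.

t ≈ 1.42 s

Rod-side annular area A_ann = π/4 × (6.51² − 5.00²) = 13.65 cm^2
Swept volume V = A × L; t = V / Q = A·L / Q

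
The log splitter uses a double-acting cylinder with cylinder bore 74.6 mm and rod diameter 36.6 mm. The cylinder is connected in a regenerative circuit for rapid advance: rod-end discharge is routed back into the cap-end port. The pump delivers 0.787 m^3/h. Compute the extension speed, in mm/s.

v ≈ 208 mm/s

In regeneration the rod-end outflow joins the pump flow into the cap end, so the net volume the pump must supply per unit advance equals the rod cross-section area.
Rod cross-section A_rod = π/4 × (36.6 mm)² = 1052 mm^2
v = Q_pump / A_rod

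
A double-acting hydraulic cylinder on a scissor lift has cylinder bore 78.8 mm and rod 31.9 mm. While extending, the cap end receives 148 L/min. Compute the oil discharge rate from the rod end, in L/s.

Q_out ≈ 2.06 L/s

Cap-side area A_cap = π/4 × (78.8 mm)² = 4877 mm^2
Rod-side annular area A_ann = π/4 × (78.8² − 31.9²) = 4078 mm^2
Piston speed v = Q_in/A_cap; rod-end outflow Q_out = v × A_ann = Q_in × A_ann/A_cap.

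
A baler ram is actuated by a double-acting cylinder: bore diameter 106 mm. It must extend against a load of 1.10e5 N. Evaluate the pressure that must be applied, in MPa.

Cap-side area A_cap = π/4 × (106 mm)² = 8825 mm^2
P = F / A = 1.10e5 N / A

P ≈ 12.5 MPa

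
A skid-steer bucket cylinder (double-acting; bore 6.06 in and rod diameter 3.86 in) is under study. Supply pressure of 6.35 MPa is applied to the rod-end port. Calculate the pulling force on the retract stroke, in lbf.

Rod-side annular area A_ann = π/4 × (6.06² − 3.86²) = 17.14 in^2
On retraction the pressure acts on the annular area (bore minus rod).
F = P × A_ann

F ≈ 15800 lbf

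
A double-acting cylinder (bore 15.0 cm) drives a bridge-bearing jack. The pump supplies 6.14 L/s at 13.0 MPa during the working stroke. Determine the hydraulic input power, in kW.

Hydraulic power = P × Q

W ≈ 79.8 kW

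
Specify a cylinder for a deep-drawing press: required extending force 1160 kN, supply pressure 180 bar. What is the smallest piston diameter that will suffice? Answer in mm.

D ≈ 286 mm

Extension force acts on the full piston face: F = P × (π/4)D².
D = √(4F / (πP)) = √(4 × 1160 kN / (π × 180 bar))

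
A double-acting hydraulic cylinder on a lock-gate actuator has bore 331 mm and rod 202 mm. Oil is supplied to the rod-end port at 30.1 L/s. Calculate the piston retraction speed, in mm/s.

v ≈ 557 mm/s

Rod-side annular area A_ann = π/4 × (331² − 202²) = 54000 mm^2
Flow into the rod-end port fills the annular volume.
v = Q / A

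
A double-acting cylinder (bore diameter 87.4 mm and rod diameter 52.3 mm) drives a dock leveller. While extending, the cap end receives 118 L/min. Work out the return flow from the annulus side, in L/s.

Q_out ≈ 1.26 L/s

Cap-side area A_cap = π/4 × (87.4 mm)² = 5999 mm^2
Rod-side annular area A_ann = π/4 × (87.4² − 52.3²) = 3851 mm^2
Piston speed v = Q_in/A_cap; rod-end outflow Q_out = v × A_ann = Q_in × A_ann/A_cap.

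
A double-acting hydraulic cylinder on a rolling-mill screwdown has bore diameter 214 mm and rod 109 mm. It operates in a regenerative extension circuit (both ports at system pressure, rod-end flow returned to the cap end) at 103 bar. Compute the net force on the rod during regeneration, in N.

With equal pressure on both faces, forces on the annular region cancel; the net push is pressure × rod cross-section.
Rod cross-section A_rod = π/4 × (109 mm)² = 9331 mm^2
F = P × A_rod

F ≈ 96100 N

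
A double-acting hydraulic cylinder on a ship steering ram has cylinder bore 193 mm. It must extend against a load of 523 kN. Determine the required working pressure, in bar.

P ≈ 179 bar

Cap-side area A_cap = π/4 × (193 mm)² = 29260 mm^2
P = F / A = 523 kN / A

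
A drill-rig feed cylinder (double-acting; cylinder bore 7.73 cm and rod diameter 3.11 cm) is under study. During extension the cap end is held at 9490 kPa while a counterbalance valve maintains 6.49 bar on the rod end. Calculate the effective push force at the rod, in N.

Cap-side area A_cap = π/4 × (7.73 cm)² = 46.93 cm^2
Rod-side annular area A_ann = π/4 × (7.73² − 3.11²) = 39.33 cm^2
Net thrust = P_cap·A_cap − P_rod·A_ann = 44540 N − 2553 N

F ≈ 42000 N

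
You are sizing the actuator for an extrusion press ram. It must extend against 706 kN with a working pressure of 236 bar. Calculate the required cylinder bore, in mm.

Extension force acts on the full piston face: F = P × (π/4)D².
D = √(4F / (πP)) = √(4 × 706 kN / (π × 236 bar))

D ≈ 195 mm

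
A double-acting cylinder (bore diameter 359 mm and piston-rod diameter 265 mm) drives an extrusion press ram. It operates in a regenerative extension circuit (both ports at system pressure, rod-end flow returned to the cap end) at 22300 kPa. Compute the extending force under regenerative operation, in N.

With equal pressure on both faces, forces on the annular region cancel; the net push is pressure × rod cross-section.
Rod cross-section A_rod = π/4 × (265 mm)² = 55150 mm^2
F = P × A_rod

F ≈ 1.23e6 N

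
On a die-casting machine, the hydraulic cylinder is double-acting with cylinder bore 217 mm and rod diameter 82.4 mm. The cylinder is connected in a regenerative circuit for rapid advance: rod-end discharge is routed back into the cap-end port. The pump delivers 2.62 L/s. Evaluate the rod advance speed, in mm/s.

v ≈ 491 mm/s

In regeneration the rod-end outflow joins the pump flow into the cap end, so the net volume the pump must supply per unit advance equals the rod cross-section area.
Rod cross-section A_rod = π/4 × (82.4 mm)² = 5333 mm^2
v = Q_pump / A_rod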